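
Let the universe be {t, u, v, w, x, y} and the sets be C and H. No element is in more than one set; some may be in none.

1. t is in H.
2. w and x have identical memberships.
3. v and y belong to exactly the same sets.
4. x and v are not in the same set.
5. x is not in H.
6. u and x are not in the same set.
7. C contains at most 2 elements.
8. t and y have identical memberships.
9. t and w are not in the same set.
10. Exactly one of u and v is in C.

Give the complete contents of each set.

C = {u}; H = {t, v, y}

From (1): t ∈ H.
From (5): x ∉ H.
(2): w matches x: w ∉ H.
(8): y matches t: y ∉ C.
(8): y matches t: y ∈ H.
(3): v matches y: v ∉ C.
(3): v matches y: v ∈ H.
(10) (exactly one): u ∈ C.
(6): x ∉ C.
(2): w matches x: w ∉ C.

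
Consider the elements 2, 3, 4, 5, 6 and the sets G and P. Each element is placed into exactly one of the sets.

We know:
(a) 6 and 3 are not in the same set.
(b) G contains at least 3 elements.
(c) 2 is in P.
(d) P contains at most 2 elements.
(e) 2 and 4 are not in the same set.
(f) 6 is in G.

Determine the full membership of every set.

From (c): 2 ∈ P.
From (f): 6 ∈ G.
(a): 3 ∉ G.
(b): only 3 candidates remain for G, so all are in.
Only one set left: 3 ∈ P.

G = {4, 5, 6}; P = {2, 3}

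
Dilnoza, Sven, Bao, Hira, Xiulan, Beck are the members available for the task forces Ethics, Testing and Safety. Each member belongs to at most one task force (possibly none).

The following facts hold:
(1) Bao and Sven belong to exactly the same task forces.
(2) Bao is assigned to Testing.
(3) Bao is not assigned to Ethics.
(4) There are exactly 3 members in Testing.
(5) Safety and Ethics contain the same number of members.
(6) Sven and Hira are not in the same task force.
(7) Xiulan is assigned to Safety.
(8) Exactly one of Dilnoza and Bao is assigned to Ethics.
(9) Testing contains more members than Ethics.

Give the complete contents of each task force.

Ethics = {Dilnoza}; Testing = {Bao, Beck, Sven}; Safety = {Xiulan}

From (2): Bao ∈ Testing.
From (7): Xiulan ∈ Safety.
(1): Sven matches Bao: Sven ∉ Ethics.
(1): Sven matches Bao: Sven ∈ Testing.
(6): Hira ∉ Testing.
(8) (exactly one): Dilnoza ∈ Ethics.
(4): only 3 candidates remain for Testing, so all are in.
Suppose Hira ∈ Ethics: no assignment then satisfies all the clues, so Hira ∉ Ethics.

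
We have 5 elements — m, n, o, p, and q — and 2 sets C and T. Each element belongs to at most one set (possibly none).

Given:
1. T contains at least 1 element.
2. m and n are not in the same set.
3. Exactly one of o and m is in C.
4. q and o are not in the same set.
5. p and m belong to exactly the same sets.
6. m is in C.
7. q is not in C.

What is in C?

C = {m, p}

From (6): m ∈ C.
From (7): q ∉ C.
(2): n ∉ C.
(3) (exactly one): o ∉ C.
(5): p matches m: p ∈ C.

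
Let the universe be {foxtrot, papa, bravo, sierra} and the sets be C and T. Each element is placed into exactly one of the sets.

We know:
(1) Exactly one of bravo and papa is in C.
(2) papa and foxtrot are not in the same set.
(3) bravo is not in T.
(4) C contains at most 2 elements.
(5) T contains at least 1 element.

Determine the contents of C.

C = {bravo, foxtrot}

From (3): bravo ∉ T.
Only one set left: bravo ∈ C.
(1) (exactly one): papa ∉ C.
Only one set left: papa ∈ T.
(2): foxtrot ∉ T.
Only one set left: foxtrot ∈ C.
(4): C already has 2, so the rest are out.
Only one set left: sierra ∈ T.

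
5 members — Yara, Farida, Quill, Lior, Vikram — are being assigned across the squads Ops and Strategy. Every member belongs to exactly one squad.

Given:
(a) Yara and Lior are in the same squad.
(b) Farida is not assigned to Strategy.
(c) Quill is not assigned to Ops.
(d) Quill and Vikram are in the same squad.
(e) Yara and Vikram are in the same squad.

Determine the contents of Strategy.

Strategy = {Lior, Quill, Vikram, Yara}

From (b): Farida ∉ Strategy.
From (c): Quill ∉ Ops.
(d): Vikram matches Quill: Vikram ∉ Ops.
(e): Yara matches Vikram: Yara ∉ Ops.
Only one squad left: Yara ∈ Strategy.
Only one squad left: Farida ∈ Ops.
Only one squad left: Quill ∈ Strategy.
Only one squad left: Vikram ∈ Strategy.
(a): Lior matches Yara: Lior ∉ Ops.
(a): Lior matches Yara: Lior ∈ Strategy.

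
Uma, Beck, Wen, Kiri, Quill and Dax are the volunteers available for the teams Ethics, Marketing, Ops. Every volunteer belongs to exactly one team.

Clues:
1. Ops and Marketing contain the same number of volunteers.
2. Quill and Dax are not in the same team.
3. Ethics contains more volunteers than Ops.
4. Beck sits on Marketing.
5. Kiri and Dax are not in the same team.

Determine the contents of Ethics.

Ethics = {Kiri, Quill, Uma, Wen}

From (4): Beck ∈ Marketing.
Suppose Uma ∉ Ethics: no assignment then satisfies all the clues, so Uma ∈ Ethics.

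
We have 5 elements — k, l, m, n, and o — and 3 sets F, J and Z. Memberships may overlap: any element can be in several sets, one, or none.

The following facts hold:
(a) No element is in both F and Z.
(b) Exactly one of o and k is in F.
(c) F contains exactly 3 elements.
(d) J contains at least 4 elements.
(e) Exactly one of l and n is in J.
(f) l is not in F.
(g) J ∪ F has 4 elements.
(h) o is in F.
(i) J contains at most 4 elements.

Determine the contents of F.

F = {m, n, o}

From (f): l ∉ F.
From (h): o ∈ F.
(a) (disjoint): o ∉ Z.
(b) (exactly one): k ∉ F.
(c): only 3 candidates remain for F, so all are in.
(a) (disjoint): m ∉ Z.
(a) (disjoint): n ∉ Z.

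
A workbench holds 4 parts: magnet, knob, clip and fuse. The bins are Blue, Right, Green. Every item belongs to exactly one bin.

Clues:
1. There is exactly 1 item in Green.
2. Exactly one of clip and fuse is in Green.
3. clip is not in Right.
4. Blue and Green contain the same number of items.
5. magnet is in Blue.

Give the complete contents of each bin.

Blue = {magnet}; Right = {fuse, knob}; Green = {clip}

From (3): clip ∉ Right.
From (5): magnet ∈ Blue.
Suppose knob ∈ Blue: no assignment then satisfies all the clues, so knob ∉ Blue.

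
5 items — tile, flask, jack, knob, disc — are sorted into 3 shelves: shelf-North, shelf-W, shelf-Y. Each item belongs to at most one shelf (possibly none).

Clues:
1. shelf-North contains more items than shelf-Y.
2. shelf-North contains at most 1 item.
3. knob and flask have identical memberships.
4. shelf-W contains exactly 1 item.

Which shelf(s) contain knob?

knob: none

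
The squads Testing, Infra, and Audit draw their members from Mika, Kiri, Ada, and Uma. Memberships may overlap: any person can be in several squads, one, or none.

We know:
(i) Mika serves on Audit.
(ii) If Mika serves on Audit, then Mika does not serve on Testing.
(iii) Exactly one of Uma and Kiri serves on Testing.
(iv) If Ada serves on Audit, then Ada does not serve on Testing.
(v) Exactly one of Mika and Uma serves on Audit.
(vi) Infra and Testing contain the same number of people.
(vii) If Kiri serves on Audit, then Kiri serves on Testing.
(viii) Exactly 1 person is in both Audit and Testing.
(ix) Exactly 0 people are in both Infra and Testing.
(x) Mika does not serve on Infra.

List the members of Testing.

Testing = {Kiri}

From (i): Mika ∈ Audit.
From (x): Mika ∉ Infra.
(ii): Mika ∉ Testing.
(v) (exactly one): Uma ∉ Audit.
Suppose Kiri ∉ Testing: no assignment then satisfies all the clues, so Kiri ∈ Testing.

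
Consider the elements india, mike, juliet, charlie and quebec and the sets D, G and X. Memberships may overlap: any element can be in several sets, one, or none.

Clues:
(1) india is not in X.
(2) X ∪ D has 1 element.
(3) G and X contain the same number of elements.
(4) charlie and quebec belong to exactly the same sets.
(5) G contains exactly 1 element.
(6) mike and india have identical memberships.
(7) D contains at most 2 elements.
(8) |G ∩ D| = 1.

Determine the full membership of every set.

D = {juliet}; G = {juliet}; X = {juliet}

From (1): india ∉ X.
(6): mike matches india: mike ∉ X.
Suppose india ∈ D: no assignment then satisfies all the clues, so india ∉ D.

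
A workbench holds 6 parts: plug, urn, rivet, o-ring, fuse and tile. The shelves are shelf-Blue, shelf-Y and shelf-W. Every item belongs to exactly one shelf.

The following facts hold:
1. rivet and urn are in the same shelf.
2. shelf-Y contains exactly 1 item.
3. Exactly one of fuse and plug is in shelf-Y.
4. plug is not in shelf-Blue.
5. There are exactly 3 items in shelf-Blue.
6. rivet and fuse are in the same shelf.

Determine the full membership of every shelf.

shelf-Blue = {fuse, rivet, urn}; shelf-Y = {plug}; shelf-W = {o-ring, tile}

From (4): plug ∉ shelf-Blue.
Suppose plug ∉ shelf-Y: no assignment then satisfies all the clues, so plug ∈ shelf-Y.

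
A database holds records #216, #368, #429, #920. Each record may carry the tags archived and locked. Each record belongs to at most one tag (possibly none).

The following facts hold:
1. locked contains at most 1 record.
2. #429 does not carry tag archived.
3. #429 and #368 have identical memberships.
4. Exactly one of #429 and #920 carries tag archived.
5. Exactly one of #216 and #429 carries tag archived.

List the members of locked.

locked = {}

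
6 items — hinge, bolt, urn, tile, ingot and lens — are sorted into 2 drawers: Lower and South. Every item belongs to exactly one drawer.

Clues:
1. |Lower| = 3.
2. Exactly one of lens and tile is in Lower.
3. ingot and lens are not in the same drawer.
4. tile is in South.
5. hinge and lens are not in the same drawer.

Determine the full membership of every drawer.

From (4): tile ∈ South.
(2) (exactly one): lens ∈ Lower.
(3): ingot ∉ Lower.
(5): hinge ∉ Lower.
Only one drawer left: hinge ∈ South.
Only one drawer left: ingot ∈ South.
(1): only 3 candidates remain for Lower, so all are in.

Lower = {bolt, lens, urn}; South = {hinge, ingot, tile}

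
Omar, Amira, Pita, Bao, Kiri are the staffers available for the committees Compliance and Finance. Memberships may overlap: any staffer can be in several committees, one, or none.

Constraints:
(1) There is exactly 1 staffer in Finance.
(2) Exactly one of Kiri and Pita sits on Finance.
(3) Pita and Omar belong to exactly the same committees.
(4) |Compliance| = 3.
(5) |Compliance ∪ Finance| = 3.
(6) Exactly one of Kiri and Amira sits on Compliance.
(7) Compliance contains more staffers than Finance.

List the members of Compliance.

Compliance = {Kiri, Omar, Pita}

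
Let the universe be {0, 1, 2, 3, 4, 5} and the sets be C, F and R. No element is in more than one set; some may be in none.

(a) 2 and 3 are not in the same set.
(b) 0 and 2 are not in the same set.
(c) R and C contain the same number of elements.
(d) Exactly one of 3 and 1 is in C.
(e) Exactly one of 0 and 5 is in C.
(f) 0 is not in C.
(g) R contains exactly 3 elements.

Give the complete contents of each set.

C = {1, 2, 5}; F = {}; R = {0, 3, 4}

From (f): 0 ∉ C.
(e) (exactly one): 5 ∈ C.
Suppose 0 ∈ F: no assignment then satisfies all the clues, so 0 ∉ F.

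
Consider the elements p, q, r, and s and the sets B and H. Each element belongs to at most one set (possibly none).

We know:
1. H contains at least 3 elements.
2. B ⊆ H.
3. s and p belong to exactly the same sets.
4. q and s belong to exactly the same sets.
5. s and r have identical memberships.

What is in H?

H = {p, q, r, s}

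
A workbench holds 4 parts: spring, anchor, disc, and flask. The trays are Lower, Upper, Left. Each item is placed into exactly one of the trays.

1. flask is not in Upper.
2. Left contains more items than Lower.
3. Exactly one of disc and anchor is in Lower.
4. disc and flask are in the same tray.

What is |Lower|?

1

From (1): flask ∉ Upper.
(4): disc matches flask: disc ∉ Upper.
Suppose spring ∈ Lower: no assignment then satisfies all the clues, so spring ∉ Lower.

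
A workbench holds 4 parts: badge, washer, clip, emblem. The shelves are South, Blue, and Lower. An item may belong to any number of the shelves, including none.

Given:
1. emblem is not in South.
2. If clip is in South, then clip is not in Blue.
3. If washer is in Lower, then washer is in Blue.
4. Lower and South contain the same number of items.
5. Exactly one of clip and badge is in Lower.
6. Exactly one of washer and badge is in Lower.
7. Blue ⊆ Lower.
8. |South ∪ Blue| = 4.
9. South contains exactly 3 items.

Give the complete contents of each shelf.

From (1): emblem ∉ South.
(9): only 3 candidates remain for South, so all are in.
(2): clip ∉ Blue.
Suppose badge ∈ Blue: no assignment then satisfies all the clues, so badge ∉ Blue.

South = {badge, clip, washer}; Blue = {emblem, washer}; Lower = {clip, emblem, washer}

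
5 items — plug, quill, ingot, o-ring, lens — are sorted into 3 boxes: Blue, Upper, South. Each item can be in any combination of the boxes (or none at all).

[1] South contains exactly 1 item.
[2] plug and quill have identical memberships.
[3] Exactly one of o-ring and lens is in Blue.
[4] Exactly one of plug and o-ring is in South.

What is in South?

South = {o-ring}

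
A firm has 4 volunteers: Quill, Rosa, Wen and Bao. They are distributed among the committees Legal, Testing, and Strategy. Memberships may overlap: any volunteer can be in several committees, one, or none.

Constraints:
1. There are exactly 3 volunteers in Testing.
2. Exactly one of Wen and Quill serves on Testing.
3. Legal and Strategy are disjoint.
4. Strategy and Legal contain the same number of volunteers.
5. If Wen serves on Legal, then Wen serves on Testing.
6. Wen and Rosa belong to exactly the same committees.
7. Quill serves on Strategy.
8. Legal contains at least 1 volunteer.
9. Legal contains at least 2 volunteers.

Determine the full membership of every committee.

Legal = {Rosa, Wen}; Testing = {Bao, Rosa, Wen}; Strategy = {Bao, Quill}

From (7): Quill ∈ Strategy.
(3) (disjoint): Quill ∉ Legal.
Suppose Quill ∈ Testing: no assignment then satisfies all the clues, so Quill ∉ Testing.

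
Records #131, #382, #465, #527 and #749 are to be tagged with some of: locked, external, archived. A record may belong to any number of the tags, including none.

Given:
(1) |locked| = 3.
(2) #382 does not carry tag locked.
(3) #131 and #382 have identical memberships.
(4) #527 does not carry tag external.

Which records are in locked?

locked = {#465, #527, #749}

From (2): #382 ∉ locked.
From (4): #527 ∉ external.
(3): #131 matches #382: #131 ∉ locked.
(1): only 3 candidates remain for locked, so all are in.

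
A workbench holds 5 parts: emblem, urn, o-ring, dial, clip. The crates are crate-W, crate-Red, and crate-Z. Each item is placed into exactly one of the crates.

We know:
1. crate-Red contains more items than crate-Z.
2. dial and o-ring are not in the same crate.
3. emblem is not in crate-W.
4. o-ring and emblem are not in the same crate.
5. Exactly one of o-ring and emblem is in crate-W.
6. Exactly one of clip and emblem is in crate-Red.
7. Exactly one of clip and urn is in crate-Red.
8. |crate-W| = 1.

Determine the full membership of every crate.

crate-W = {o-ring}; crate-Red = {dial, emblem, urn}; crate-Z = {clip}

From (3): emblem ∉ crate-W.
(5) (exactly one): o-ring ∈ crate-W.
(8): crate-W already has 1, so the rest are out.
Suppose emblem ∉ crate-Red: no assignment then satisfies all the clues, so emblem ∈ crate-Red.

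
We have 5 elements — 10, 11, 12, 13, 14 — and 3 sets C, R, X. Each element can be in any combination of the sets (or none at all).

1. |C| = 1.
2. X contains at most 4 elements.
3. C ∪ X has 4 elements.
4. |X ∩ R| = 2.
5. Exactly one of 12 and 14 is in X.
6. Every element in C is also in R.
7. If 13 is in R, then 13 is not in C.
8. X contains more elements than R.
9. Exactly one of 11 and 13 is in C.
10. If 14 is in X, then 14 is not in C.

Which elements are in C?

C = {11}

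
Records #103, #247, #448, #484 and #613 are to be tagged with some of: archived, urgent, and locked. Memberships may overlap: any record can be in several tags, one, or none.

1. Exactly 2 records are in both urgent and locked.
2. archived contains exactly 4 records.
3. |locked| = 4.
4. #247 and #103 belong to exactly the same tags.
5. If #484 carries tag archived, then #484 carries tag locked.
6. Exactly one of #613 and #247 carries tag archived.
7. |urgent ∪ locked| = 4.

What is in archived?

archived = {#103, #247, #448, #484}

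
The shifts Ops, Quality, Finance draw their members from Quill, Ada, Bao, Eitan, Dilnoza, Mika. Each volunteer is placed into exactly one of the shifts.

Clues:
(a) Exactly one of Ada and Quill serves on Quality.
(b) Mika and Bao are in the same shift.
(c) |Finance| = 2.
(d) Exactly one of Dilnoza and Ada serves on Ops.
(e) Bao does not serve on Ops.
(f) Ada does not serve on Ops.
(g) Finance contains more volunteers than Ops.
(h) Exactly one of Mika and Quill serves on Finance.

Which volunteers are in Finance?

Finance = {Eitan, Quill}

From (e): Bao ∉ Ops.
From (f): Ada ∉ Ops.
(b): Mika matches Bao: Mika ∉ Ops.
(d) (exactly one): Dilnoza ∈ Ops.
Suppose Quill ∉ Finance: no assignment then satisfies all the clues, so Quill ∈ Finance.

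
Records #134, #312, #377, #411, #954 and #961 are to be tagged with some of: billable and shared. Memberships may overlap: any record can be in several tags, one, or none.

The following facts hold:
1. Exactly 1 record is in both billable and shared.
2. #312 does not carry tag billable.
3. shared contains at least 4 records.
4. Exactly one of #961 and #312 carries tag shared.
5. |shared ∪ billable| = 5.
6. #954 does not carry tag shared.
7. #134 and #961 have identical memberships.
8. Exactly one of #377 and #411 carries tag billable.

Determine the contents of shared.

shared = {#134, #377, #411, #961}

From (2): #312 ∉ billable.
From (6): #954 ∉ shared.
Suppose #134 ∉ shared: no assignment then satisfies all the clues, so #134 ∈ shared.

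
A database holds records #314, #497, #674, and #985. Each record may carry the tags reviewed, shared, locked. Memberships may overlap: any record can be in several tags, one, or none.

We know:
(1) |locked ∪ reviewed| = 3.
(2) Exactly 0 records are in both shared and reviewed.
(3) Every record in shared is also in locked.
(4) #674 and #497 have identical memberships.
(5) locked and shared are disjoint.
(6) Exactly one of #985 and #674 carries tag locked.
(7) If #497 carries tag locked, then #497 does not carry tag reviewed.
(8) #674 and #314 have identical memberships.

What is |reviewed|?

0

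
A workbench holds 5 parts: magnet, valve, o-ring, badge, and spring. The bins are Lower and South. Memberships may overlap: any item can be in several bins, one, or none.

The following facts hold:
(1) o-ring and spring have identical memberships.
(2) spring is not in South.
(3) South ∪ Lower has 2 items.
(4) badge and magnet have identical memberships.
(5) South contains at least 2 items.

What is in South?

South = {badge, magnet}

From (2): spring ∉ South.
(1): o-ring matches spring: o-ring ∉ South.
Suppose magnet ∉ South: no assignment then satisfies all the clues, so magnet ∈ South.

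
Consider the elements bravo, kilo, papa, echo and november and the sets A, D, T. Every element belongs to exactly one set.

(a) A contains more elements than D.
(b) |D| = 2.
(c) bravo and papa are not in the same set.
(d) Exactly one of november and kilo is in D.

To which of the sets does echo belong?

echo: A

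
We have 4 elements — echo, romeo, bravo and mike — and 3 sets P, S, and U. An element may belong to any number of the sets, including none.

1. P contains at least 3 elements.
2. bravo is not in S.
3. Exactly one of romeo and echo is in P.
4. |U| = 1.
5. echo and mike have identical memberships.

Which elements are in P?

P = {bravo, echo, mike}

From (2): bravo ∉ S.
Suppose echo ∉ P: no assignment then satisfies all the clues, so echo ∈ P.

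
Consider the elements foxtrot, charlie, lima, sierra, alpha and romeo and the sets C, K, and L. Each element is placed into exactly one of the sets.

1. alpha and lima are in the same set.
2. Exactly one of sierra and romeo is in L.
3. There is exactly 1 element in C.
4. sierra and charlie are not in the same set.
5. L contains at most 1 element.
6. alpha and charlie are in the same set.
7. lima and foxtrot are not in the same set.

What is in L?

L = {sierra}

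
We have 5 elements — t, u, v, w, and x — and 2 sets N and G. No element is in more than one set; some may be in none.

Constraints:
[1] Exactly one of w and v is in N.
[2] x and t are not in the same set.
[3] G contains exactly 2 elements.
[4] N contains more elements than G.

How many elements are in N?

3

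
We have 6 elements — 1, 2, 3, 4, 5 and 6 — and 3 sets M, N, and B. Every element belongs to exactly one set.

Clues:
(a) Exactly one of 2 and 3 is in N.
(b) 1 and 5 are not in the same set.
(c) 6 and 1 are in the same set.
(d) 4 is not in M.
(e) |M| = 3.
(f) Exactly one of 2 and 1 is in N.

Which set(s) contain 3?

From (d): 4 ∉ M.
Suppose 3 ∉ M: no assignment then satisfies all the clues, so 3 ∈ M.

3: M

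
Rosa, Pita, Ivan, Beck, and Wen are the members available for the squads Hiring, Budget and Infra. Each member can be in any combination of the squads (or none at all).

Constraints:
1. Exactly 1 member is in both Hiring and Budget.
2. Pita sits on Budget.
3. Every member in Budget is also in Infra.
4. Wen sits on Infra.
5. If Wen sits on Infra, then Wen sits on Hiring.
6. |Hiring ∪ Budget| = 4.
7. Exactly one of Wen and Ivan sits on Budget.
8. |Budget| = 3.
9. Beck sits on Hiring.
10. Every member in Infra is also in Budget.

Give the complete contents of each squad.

Hiring = {Beck, Wen}; Budget = {Pita, Rosa, Wen}; Infra = {Pita, Rosa, Wen}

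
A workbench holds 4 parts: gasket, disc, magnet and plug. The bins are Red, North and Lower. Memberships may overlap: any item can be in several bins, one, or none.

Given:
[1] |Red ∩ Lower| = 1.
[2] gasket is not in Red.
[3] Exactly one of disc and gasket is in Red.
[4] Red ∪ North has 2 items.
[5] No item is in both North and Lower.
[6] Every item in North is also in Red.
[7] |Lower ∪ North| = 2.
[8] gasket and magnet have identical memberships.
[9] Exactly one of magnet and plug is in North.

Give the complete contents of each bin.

Red = {disc, plug}; North = {plug}; Lower = {disc}

From (2): gasket ∉ Red.
(3) (exactly one): disc ∈ Red.
(6) contrapositive: gasket ∉ North.
(8): magnet matches gasket: magnet ∉ Red.
(8): magnet matches gasket: magnet ∉ North.
(9) (exactly one): plug ∈ North.
(5) (disjoint): plug ∉ Lower.
(6) with plug ∈ North: plug ∈ Red.
Suppose gasket ∈ Lower: no assignment then satisfies all the clues, so gasket ∉ Lower.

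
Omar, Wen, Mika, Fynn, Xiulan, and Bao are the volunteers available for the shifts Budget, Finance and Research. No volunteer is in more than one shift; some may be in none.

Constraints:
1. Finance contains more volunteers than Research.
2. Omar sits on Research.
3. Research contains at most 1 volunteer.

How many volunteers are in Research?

1

From (2): Omar ∈ Research.
(3): Research already has 1, so the rest are out.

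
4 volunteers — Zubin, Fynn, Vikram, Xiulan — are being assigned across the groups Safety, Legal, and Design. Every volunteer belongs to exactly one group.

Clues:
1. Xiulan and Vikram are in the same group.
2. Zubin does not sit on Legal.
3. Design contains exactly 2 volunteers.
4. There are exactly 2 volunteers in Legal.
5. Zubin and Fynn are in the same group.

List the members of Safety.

From (2): Zubin ∉ Legal.
(5): Fynn matches Zubin: Fynn ∉ Legal.
(4): only 2 candidates remain for Legal, so all are in.
(3): only 2 candidates remain for Design, so all are in.

Safety = {}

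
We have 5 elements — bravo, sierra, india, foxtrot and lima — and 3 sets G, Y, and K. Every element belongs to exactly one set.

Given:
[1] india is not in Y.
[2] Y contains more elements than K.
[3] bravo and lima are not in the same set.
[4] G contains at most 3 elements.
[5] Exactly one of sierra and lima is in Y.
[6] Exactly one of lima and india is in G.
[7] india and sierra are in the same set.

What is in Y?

Y = {foxtrot, lima}

From (1): india ∉ Y.
(7): sierra matches india: sierra ∉ Y.
(5) (exactly one): lima ∈ Y.
(6) (exactly one): india ∈ G.
(7): sierra matches india: sierra ∈ G.
(3): bravo ∉ Y.
Suppose foxtrot ∉ Y: no assignment then satisfies all the clues, so foxtrot ∈ Y.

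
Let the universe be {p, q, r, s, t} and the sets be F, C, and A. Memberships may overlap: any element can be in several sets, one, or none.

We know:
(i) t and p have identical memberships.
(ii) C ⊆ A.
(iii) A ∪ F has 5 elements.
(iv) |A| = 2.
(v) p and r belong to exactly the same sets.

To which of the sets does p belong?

p: F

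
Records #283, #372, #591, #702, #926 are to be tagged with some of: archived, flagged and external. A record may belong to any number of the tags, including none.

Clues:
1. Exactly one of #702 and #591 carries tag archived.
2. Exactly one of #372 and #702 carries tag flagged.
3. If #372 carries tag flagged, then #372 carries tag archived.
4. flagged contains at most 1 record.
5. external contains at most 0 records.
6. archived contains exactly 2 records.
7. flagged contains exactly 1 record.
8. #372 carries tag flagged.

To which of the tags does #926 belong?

From (8): #372 ∈ flagged.
(2) (exactly one): #702 ∉ flagged.
(3): #372 ∈ archived.
(4): flagged already has 1, so the rest are out.
(5): external already has 0, so the rest are out.
Suppose #926 ∈ archived: no assignment then satisfies all the clues, so #926 ∉ archived.

#926: none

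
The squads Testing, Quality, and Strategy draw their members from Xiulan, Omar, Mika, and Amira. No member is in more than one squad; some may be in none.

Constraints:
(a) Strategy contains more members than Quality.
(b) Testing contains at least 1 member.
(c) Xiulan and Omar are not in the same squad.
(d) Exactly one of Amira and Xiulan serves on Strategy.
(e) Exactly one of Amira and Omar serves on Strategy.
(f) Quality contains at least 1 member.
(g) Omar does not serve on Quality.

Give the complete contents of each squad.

Testing = {Omar}; Quality = {Xiulan}; Strategy = {Amira, Mika}

From (g): Omar ∉ Quality.
Suppose Xiulan ∈ Testing: no assignment then satisfies all the clues, so Xiulan ∉ Testing.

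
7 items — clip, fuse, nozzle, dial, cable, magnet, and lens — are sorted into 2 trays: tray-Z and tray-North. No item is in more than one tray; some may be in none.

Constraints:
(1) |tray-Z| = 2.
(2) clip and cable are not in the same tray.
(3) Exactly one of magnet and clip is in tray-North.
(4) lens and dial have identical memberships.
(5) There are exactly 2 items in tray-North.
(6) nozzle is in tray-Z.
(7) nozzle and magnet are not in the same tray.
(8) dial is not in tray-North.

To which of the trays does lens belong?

lens: none

From (6): nozzle ∈ tray-Z.
From (8): dial ∉ tray-North.
(4): lens matches dial: lens ∉ tray-North.
(7): magnet ∉ tray-Z.
Suppose lens ∈ tray-Z: no assignment then satisfies all the clues, so lens ∉ tray-Z.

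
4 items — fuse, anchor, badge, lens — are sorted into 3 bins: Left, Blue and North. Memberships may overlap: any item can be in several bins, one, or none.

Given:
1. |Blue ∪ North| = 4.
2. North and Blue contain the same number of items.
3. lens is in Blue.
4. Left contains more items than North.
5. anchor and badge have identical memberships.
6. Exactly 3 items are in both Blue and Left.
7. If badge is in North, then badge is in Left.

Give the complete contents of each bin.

Left = {anchor, badge, fuse, lens}; Blue = {anchor, badge, lens}; North = {anchor, badge, fuse}

From (3): lens ∈ Blue.
Suppose fuse ∉ Left: no assignment then satisfies all the clues, so fuse ∈ Left.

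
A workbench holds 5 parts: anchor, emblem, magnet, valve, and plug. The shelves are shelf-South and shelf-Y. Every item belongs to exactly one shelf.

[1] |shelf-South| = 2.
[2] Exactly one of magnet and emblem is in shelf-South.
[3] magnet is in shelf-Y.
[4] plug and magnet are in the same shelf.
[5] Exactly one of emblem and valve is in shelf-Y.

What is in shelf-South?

shelf-South = {anchor, emblem}

From (3): magnet ∈ shelf-Y.
(2) (exactly one): emblem ∈ shelf-South.
(4): plug matches magnet: plug ∉ shelf-South.
(4): plug matches magnet: plug ∈ shelf-Y.
(5) (exactly one): valve ∈ shelf-Y.
(1): only 2 candidates remain for shelf-South, so all are in.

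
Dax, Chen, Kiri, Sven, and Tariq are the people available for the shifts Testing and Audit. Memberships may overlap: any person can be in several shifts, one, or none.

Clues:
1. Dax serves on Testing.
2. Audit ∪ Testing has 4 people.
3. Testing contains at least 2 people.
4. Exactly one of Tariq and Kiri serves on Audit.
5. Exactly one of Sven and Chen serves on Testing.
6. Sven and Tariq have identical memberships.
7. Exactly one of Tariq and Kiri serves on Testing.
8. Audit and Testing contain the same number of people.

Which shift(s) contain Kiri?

Kiri: none

From (1): Dax ∈ Testing.
Suppose Kiri ∈ Testing: no assignment then satisfies all the clues, so Kiri ∉ Testing.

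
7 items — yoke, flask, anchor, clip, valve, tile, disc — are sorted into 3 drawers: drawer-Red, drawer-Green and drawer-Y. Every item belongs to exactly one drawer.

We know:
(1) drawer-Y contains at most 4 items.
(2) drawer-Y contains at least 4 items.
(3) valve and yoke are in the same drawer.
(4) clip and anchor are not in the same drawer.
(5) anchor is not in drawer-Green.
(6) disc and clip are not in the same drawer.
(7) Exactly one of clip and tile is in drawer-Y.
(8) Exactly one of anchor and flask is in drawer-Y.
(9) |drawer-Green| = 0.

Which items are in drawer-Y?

From (5): anchor ∉ drawer-Green.
(9): drawer-Green already has 0, so the rest are out.
Suppose yoke ∉ drawer-Y: no assignment then satisfies all the clues, so yoke ∈ drawer-Y.

drawer-Y = {clip, flask, valve, yoke}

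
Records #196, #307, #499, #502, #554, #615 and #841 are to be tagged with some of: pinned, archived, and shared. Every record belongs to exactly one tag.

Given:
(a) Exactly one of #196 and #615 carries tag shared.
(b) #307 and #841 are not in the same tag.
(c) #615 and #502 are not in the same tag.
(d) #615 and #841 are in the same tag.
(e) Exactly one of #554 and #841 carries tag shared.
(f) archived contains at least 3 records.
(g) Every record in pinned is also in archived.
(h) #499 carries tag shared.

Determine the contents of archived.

archived = {#196, #307, #502, #554}

From (h): #499 ∈ shared.
Suppose #196 ∉ archived: no assignment then satisfies all the clues, so #196 ∈ archived.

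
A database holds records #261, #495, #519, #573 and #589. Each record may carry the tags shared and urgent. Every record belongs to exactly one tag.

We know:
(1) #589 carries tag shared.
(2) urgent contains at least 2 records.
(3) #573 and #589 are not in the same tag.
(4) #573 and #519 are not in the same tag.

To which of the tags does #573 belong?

From (1): #589 ∈ shared.
(3): #573 ∉ shared.
Only one tag left: #573 ∈ urgent.
(4): #519 ∉ urgent.
Only one tag left: #519 ∈ shared.

#573: urgent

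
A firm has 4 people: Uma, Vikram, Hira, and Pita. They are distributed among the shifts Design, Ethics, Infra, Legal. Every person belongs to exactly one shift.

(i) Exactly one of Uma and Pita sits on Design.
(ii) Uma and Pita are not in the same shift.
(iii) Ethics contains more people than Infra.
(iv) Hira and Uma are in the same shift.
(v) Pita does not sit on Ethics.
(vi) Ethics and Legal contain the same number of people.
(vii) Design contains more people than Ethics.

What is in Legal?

From (v): Pita ∉ Ethics.
Suppose Uma ∈ Legal: no assignment then satisfies all the clues, so Uma ∉ Legal.

Legal = {Pita}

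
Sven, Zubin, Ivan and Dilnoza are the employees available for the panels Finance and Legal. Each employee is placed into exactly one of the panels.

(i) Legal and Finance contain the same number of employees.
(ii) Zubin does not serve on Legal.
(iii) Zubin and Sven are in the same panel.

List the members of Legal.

Legal = {Dilnoza, Ivan}

From (ii): Zubin ∉ Legal.
(iii): Sven matches Zubin: Sven ∉ Legal.
Only one panel left: Sven ∈ Finance.
Only one panel left: Zubin ∈ Finance.
Suppose Ivan ∉ Legal: no assignment then satisfies all the clues, so Ivan ∈ Legal.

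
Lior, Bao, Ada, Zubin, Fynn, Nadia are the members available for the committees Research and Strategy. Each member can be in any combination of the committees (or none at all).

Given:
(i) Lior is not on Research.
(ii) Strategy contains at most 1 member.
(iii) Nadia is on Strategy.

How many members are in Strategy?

1

From (i): Lior ∉ Research.
From (iii): Nadia ∈ Strategy.
(ii): Strategy already has 1, so the rest are out.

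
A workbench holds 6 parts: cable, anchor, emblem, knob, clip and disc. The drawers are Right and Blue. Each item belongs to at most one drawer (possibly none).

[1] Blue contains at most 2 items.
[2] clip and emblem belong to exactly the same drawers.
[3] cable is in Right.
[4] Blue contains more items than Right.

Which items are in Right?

From (3): cable ∈ Right.
Suppose anchor ∈ Right: no assignment then satisfies all the clues, so anchor ∉ Right.

Right = {cable}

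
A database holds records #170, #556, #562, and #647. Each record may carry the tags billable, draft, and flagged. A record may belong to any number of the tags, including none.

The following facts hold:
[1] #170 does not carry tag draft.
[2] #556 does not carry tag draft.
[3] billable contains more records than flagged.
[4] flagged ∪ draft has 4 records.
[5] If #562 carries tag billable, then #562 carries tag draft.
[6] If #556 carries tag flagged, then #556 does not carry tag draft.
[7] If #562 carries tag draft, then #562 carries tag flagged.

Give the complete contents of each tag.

billable = {#170, #556, #562, #647}; draft = {#562, #647}; flagged = {#170, #556, #562}

From (1): #170 ∉ draft.
From (2): #556 ∉ draft.
Suppose #170 ∉ billable: no assignment then satisfies all the clues, so #170 ∈ billable.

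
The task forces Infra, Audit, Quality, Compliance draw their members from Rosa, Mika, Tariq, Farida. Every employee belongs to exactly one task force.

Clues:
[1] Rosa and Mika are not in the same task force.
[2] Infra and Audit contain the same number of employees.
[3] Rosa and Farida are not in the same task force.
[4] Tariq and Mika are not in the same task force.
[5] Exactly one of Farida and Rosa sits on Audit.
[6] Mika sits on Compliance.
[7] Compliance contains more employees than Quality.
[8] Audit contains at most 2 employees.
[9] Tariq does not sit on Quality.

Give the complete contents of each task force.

Infra = {Tariq}; Audit = {Rosa}; Quality = {}; Compliance = {Farida, Mika}

From (6): Mika ∈ Compliance.
From (9): Tariq ∉ Quality.
(1): Rosa ∉ Compliance.
(4): Tariq ∉ Compliance.
Suppose Rosa ∈ Infra: no assignment then satisfies all the clues, so Rosa ∉ Infra.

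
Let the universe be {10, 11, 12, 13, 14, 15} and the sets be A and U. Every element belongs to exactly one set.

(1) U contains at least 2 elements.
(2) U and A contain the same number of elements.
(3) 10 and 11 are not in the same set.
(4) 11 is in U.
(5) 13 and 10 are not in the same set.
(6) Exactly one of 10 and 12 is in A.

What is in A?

A = {10, 14, 15}

From (4): 11 ∈ U.
(3): 10 ∉ U.
Only one set left: 10 ∈ A.
(5): 13 ∉ A.
(6) (exactly one): 12 ∉ A.
Only one set left: 12 ∈ U.
Only one set left: 13 ∈ U.
Suppose 14 ∉ A: no assignment then satisfies all the clues, so 14 ∈ A.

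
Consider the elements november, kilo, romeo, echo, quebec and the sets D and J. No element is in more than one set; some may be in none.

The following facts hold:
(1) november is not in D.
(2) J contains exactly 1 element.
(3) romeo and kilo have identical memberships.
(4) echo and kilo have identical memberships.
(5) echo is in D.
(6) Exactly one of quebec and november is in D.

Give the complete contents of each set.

D = {echo, kilo, quebec, romeo}; J = {november}

From (1): november ∉ D.
From (5): echo ∈ D.
(4): kilo matches echo: kilo ∈ D.
(6) (exactly one): quebec ∈ D.
(3): romeo matches kilo: romeo ∈ D.
(2): only 1 candidates remain for J, so all are in.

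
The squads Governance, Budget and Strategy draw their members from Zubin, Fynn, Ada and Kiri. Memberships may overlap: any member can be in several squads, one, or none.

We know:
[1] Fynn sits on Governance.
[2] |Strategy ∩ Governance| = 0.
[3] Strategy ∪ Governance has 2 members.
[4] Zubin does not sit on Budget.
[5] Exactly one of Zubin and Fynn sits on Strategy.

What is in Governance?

Governance = {Fynn}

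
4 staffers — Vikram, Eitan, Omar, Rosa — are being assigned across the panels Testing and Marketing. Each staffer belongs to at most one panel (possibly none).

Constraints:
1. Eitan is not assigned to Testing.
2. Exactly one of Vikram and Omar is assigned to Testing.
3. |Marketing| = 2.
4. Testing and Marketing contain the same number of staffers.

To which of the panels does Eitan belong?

Eitan: Marketing

From (1): Eitan ∉ Testing.
Suppose Eitan ∉ Marketing: no assignment then satisfies all the clues, so Eitan ∈ Marketing.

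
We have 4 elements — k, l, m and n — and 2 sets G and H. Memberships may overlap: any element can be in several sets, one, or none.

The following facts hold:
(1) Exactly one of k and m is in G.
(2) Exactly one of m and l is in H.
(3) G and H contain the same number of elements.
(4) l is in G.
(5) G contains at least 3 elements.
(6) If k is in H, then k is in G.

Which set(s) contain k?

k: G, H

From (4): l ∈ G.
Suppose k ∉ G: no assignment then satisfies all the clues, so k ∈ G.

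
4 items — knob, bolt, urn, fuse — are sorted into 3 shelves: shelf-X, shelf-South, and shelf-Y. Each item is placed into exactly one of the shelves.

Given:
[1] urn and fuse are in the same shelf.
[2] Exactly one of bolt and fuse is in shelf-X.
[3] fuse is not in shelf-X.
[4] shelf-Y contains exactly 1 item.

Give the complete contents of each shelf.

shelf-X = {bolt}; shelf-South = {fuse, urn}; shelf-Y = {knob}

From (3): fuse ∉ shelf-X.
(1): urn matches fuse: urn ∉ shelf-X.
(2) (exactly one): bolt ∈ shelf-X.
Suppose knob ∈ shelf-X: no assignment then satisfies all the clues, so knob ∉ shelf-X.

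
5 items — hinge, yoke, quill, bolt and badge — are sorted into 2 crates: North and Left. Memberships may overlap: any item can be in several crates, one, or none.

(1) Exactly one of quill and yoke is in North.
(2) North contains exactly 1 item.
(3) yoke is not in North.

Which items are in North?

From (3): yoke ∉ North.
(1) (exactly one): quill ∈ North.
(2): North already has 1, so the rest are out.

North = {quill}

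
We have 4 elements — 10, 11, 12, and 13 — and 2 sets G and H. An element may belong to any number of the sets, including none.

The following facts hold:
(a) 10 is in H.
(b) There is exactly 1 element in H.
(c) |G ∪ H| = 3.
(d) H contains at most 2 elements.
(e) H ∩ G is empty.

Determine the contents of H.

From (a): 10 ∈ H.
(b): H already has 1, so the rest are out.
(e) (disjoint): 10 ∉ G.

H = {10}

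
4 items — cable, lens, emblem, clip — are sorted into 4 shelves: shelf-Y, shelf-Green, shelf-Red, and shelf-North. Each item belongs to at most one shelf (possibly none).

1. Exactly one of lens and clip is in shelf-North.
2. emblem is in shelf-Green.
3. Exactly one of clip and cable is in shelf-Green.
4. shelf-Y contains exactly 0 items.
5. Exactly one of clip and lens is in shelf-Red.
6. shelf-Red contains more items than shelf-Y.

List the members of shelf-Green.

shelf-Green = {cable, emblem}

From (2): emblem ∈ shelf-Green.
(4): shelf-Y already has 0, so the rest are out.
Suppose cable ∉ shelf-Green: no assignment then satisfies all the clues, so cable ∈ shelf-Green.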